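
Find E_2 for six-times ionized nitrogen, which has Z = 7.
-166.670 eV

For hydrogen-like ions, the energy levels scale with Z²:
E_n = -13.6057 Z² / n² eV

For N⁶⁺ (Z = 7) at n = 2:
E_2 = -13.6057 × 7² / 2²
E_2 = -13.6057 × 49 / 4
E_2 = -666.6793 / 4
E_2 = -166.670 eV

The energy is 49 times more negative than hydrogen at the same n due to the stronger nuclear charge.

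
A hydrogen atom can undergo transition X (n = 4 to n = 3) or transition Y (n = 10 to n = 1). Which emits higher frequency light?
10 → 1

Calculate the energy for each transition:

Transition 4 → 3:
ΔE₁ = |E_3 - E_4| = |-13.6057/3² - (-13.6057/4²)|
ΔE₁ = |-1.511744444 - (-0.850356250)| = 0.661388 eV

Transition 10 → 1:
ΔE₂ = |E_1 - E_10| = |-13.6057/1² - (-13.6057/10²)|
ΔE₂ = |-13.605700000 - (-0.136057000)| = 13.469643 eV

Since 13.469643 eV > 0.661388 eV, the transition 10 → 1 emits the more energetic photon.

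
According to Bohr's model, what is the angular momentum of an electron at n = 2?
2.1091e-34 J·s (or 2ℏ)

In the Bohr model, angular momentum is quantized:
L = nℏ

where ℏ = h/(2π) = 1.054572e-34 J·s

For n = 2:
L = 2 × 1.054572e-34 J·s
L = 2.1091e-34 J·s

This can also be written as L = 2ℏ.
The angular momentum is an integer multiple of the reduced Planck constant.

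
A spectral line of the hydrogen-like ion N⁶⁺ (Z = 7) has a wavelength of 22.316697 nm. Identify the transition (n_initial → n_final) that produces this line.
n = 6 → n = 3

First, find the photon energy from the wavelength (hc = 1239.84 eV·nm):
E = hc/λ = 1239.84 eV·nm / 22.316697 nm = 55.556609 eV

The energy levels of N⁶⁺ satisfy E_n = -13.6057 × 7² / n² eV, so an emission n_i → n_f releases
ΔE = 13.6057 × 7² × (1/n_f² − 1/n_i²) eV.

Setting ΔE equal to the photon energy:
1/n_f² − 1/n_i² = 55.556609 / (13.6057 × 7²) = 0.083333334

Since 1/n_i² must be positive, we need 1/n_f² > 0.083333334, i.e. n_f ≤ 3. For each allowed n_f, solve n_i = (1/n_f² − 0.083333334)^(−1/2) and check whether it is a whole number:
  n_f = 1: 1/n_i² = 1.000000000 − 0.083333334 = 0.916666666 → n_i = 1.044  (not an integer) ✗
  n_f = 2: 1/n_i² = 0.250000000 − 0.083333334 = 0.166666666 → n_i = 2.449  (not an integer) ✗
  n_f = 3: 1/n_i² = 0.111111111 − 0.083333334 = 0.027777777 → n_i = 6.000  → integer, n_i = 6 ✓

Only n_f = 3 gives an integer upper level, n_i = 6.

The transition is from n = 6 to n = 3 (emission).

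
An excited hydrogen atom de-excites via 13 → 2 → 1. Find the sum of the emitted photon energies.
13.52519 eV

The energy levels of hydrogen are E_n = -13.6057 / n² eV.

First transition (13 → 2):
ΔE₁ = |E_2 - E_13|
ΔE₁ = |-3.40142500000 - (-0.08050710059)| = 3.32091790 eV

Second transition (2 → 1):
ΔE₂ = |E_1 - E_2|
ΔE₂ = |-13.60570000000 - (-3.40142500000)| = 10.20427500 eV

Total energy released:
E_total = ΔE₁ + ΔE₂ = 3.32091790 + 10.20427500 = 13.52519 eV

Note: This equals the direct transition 13 → 1: 13.52519 eV ✓
Energy is conserved regardless of the path taken.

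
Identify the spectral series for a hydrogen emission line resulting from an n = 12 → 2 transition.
Balmer series

The spectral series in hydrogen are named based on the final (lower) energy level:
- Lyman series: n_final = 1 (ultraviolet)
- Balmer series: n_final = 2 (visible/near-UV)
- Paschen series: n_final = 3 (infrared)
- Brackett series: n_final = 4 (infrared)
- Pfund series: n_final = 5 (far infrared)

Since this transition ends at n = 2, it belongs to the Balmer series.

For reference, this 12 → 2 line has photon energy
ΔE = 13.6057 eV × (1/2² - 1/12²) = 3.306941 eV,
corresponding to wavelength λ = hc/ΔE = 1239.84 eV·nm / 3.306941 eV = 374.92 nm in the visible/near-UV region.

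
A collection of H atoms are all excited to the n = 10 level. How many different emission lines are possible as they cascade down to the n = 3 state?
28

The electron can occupy levels n = 3, 4, ..., 10 during de-excitation — that is m = 10 - 3 + 1 = 8 distinct levels.

The number of distinct spectral lines equals the number of ways to choose 2 of these m levels (each pair gives one possible emission transition):

Number of lines = m(m-1)/2 = 8×7/2 = 28

These correspond to all possible transitions between the 8 levels:
10 → 9, 10 → 8, 10 → 7, 10 → 6, 10 → 5, 10 → 4, 10 → 3, 9 → 8...

Each transition produces a photon with a unique energy (and thus wavelength). This count does not depend on Z.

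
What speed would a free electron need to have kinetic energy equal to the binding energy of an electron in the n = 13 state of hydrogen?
1.68284e+05 m/s (or 0.056% of c)

The binding energy at n = 13 for hydrogen is:
E_13 = -13.6057/13² = -0.0805071006 eV
|E_13| = 0.0805071006 eV

Convert to Joules:
KE = 0.0805071006 eV × (1.602177 × 10⁻¹⁹ J/eV) = 1.2898662e-20 J

Using KE = ½mv²:
v = √(2·KE/m_e)
v = √(2 × 1.2898662e-20 J / 9.10938 × 10⁻³¹ kg)
v = 1.68284e+05 m/s

This is approximately 0.056% the speed of light.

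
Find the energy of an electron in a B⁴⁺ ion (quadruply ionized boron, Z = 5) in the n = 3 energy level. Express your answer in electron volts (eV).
-37.7936 eV

The energy levels of a hydrogen-like atom are given by:
E_n = -13.6057 Z² / n² eV  (with Z = 5 for B⁴⁺)

For n = 3:
E_3 = -13.6057 × 5² / 3²
E_3 = -13.6057 × 25 / 9
E_3 = -37.7936 eV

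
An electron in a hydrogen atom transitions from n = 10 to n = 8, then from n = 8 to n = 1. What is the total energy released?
13.46964 eV

The energy levels of hydrogen are E_n = -13.6057 / n² eV.

First transition (10 → 8):
ΔE₁ = |E_8 - E_10|
ΔE₁ = |-0.21258906250 - (-0.13605700000)| = 0.07653206 eV

Second transition (8 → 1):
ΔE₂ = |E_1 - E_8|
ΔE₂ = |-13.60570000000 - (-0.21258906250)| = 13.39311094 eV

Total energy released:
E_total = ΔE₁ + ΔE₂ = 0.07653206 + 13.39311094 = 13.46964 eV

Note: This equals the direct transition 10 → 1: 13.46964 eV ✓
Energy is conserved regardless of the path taken.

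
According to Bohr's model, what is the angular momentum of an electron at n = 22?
2.3201e-33 J·s (or 22ℏ)

In the Bohr model, angular momentum is quantized:
L = nℏ

where ℏ = h/(2π) = 1.054572e-34 J·s

For n = 22:
L = 22 × 1.054572e-34 J·s
L = 2.3201e-33 J·s

This can also be written as L = 22ℏ.
The angular momentum is an integer multiple of the reduced Planck constant.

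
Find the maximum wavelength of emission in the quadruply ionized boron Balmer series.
26.2444 nm

The longest wavelength corresponds to the smallest energy transition in the series.
The Balmer series has all transitions ending at n_f = 2.

For B⁴⁺ (Z = 5), the first line (α-line) is the jump from n = 3 to n = 2:
E_3 = -13.6057 × 5² / 3² = -37.793611 eV
E_2 = -13.6057 × 5² / 2² = -85.035625 eV
ΔE = E_3 - E_2 = 47.242014 eV

λ = hc/E = 1239.84 eV·nm / 47.242014 eV
λ = 26.2444 nm

This is the α-line of the Balmer series in B⁴⁺.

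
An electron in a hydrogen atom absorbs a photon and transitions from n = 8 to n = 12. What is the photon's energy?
0.118105 eV

The energy levels of a hydrogen-like atom are E_n = -13.6057 eV / n².

Energy at n = 8: E_8 = -13.6057 / 8² = -0.212589063 eV
Energy at n = 12: E_12 = -13.6057 / 12² = -0.094484028 eV

The excitation energy is the difference:
ΔE = E_12 - E_8
ΔE = -0.094484028 - (-0.212589063)
ΔE = 0.118105 eV

Since this is positive, energy must be absorbed (photon absorption).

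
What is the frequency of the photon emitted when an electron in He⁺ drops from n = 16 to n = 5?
4.75e+14 Hz

First, find the transition energy:
E_16 = -13.6057 × 2² / 16² = -0.21258906 eV
E_5 = -13.6057 × 2² / 5² = -2.17691200 eV
|ΔE| = |E_5 - E_16| = 1.96432294 eV

Convert to Joules: E = 1.96432294 eV × (1.602177 × 10⁻¹⁹ J/eV) = 3.1472e-19 J

Using E = hf:
f = E/h = 3.1472e-19 J / (6.62607 × 10⁻³⁴ J·s)
f = 4.75e+14 Hz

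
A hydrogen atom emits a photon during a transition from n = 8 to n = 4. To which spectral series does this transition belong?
Brackett series

The spectral series in hydrogen are named based on the final (lower) energy level:
- Lyman series: n_final = 1 (ultraviolet)
- Balmer series: n_final = 2 (visible/near-UV)
- Paschen series: n_final = 3 (infrared)
- Brackett series: n_final = 4 (infrared)
- Pfund series: n_final = 5 (far infrared)

Since this transition ends at n = 4, it belongs to the Brackett series.

For reference, this 8 → 4 line has photon energy
ΔE = 13.6057 eV × (1/4² - 1/8²) = 0.6377671875 eV,
corresponding to wavelength λ = hc/ΔE = 1239.84 eV·nm / 0.6377671875 eV = 1944.0323 nm in the infrared region.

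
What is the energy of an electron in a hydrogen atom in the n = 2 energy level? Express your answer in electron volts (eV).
-3.40143 eV

The energy levels of a hydrogen-like atom are given by:
E_n = -13.6057 eV / n²

For n = 2:
E_2 = -13.6057 eV / 2²
E_2 = -13.6057 eV / 4
E_2 = -3.40143 eV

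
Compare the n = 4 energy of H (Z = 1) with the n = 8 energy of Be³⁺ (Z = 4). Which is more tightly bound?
Be³⁺ at n = 8 (E = -3.401425 eV)

Using E_n = -13.6057 Z² / n² eV:

H (Z = 1) at n = 4:
E = -13.6057 × 1² / 4² = -13.6057 × 1 / 16 = -0.850356250 eV

Be³⁺ (Z = 4) at n = 8:
E = -13.6057 × 4² / 8² = -13.6057 × 16 / 64 = -3.401425000 eV

Since -3.401425000 eV < -0.850356250 eV,
Be³⁺ at n = 8 is more tightly bound (requires more energy to ionize).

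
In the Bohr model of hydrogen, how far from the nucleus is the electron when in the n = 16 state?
13.54694 nm (or 135.46936 Å)

The Bohr radius formula is:
r_n = n² a₀ / Z

where a₀ = 0.05291772 nm is the Bohr radius.

For H (Z = 1) at n = 16:
r_16 = 16² × 0.05291772 nm / 1
r_16 = 256 × 0.05291772 nm / 1
r_16 = 13.546936 nm / 1
r_16 = 13.54694 nm

The electron orbits at approximately 13.54694 nm from the nucleus.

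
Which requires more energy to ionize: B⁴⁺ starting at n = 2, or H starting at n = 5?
B⁴⁺ at n = 2 (E = -85.036 eV)

Using E_n = -13.6057 Z² / n² eV:

B⁴⁺ (Z = 5) at n = 2:
E = -13.6057 × 5² / 2² = -13.6057 × 25 / 4 = -85.035625 eV

H (Z = 1) at n = 5:
E = -13.6057 × 1² / 5² = -13.6057 × 1 / 25 = -0.544228 eV

Since -85.035625 eV < -0.544228 eV,
B⁴⁺ at n = 2 is more tightly bound (requires more energy to ionize).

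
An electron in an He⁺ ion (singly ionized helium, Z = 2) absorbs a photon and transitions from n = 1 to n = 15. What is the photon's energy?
54.18 eV

The energy levels of a hydrogen-like atom are E_n = -13.6057 Z² eV / n².

Energy at n = 1: E_1 = -13.6057 × 2² / 1² = -54.42280 eV
Energy at n = 15: E_15 = -13.6057 × 2² / 15² = -0.24188 eV

The excitation energy is the difference:
ΔE = E_15 - E_1
ΔE = -0.24188 - (-54.42280)
ΔE = 54.18 eV

Since this is positive, energy must be absorbed (photon absorption).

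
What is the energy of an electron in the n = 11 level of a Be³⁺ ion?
-1.79910 eV

For hydrogen-like ions, the energy levels scale with Z²:
E_n = -13.6057 Z² / n² eV

For Be³⁺ (Z = 4) at n = 11:
E_11 = -13.6057 × 4² / 11²
E_11 = -13.6057 × 16 / 121
E_11 = -217.6912 / 121
E_11 = -1.79910 eV

The energy is 16 times more negative than hydrogen at the same n due to the stronger nuclear charge.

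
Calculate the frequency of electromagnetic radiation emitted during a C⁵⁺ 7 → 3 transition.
1.074e+16 Hz

First, find the transition energy:
E_7 = -13.6057 × 6² / 7² = -9.996024 eV
E_3 = -13.6057 × 6² / 3² = -54.422800 eV
|ΔE| = |E_3 - E_7| = 44.426776 eV

Convert to Joules: E = 44.426776 eV × (1.602177 × 10⁻¹⁹ J/eV) = 7.11796e-18 J

Using E = hf:
f = E/h = 7.11796e-18 J / (6.62607 × 10⁻³⁴ J·s)
f = 1.074e+16 Hz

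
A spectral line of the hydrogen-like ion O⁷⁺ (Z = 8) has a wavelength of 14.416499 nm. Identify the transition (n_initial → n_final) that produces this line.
n = 9 → n = 3

First, find the photon energy from the wavelength (hc = 1239.84 eV·nm):
E = hc/λ = 1239.84 eV·nm / 14.416499 nm = 86.001463 eV

The energy levels of O⁷⁺ satisfy E_n = -13.6057 × 8² / n² eV, so an emission n_i → n_f releases
ΔE = 13.6057 × 8² × (1/n_f² − 1/n_i²) eV.

Setting ΔE equal to the photon energy:
1/n_f² − 1/n_i² = 86.001463 / (13.6057 × 8²) = 0.098765434

Since 1/n_i² must be positive, we need 1/n_f² > 0.098765434, i.e. n_f ≤ 3. For each allowed n_f, solve n_i = (1/n_f² − 0.098765434)^(−1/2) and check whether it is a whole number:
  n_f = 1: 1/n_i² = 1.000000000 − 0.098765434 = 0.901234566 → n_i = 1.053  (not an integer) ✗
  n_f = 2: 1/n_i² = 0.250000000 − 0.098765434 = 0.151234566 → n_i = 2.571  (not an integer) ✗
  n_f = 3: 1/n_i² = 0.111111111 − 0.098765434 = 0.012345677 → n_i = 9.000  → integer, n_i = 9 ✓

Only n_f = 3 gives an integer upper level, n_i = 9.

The transition is from n = 9 to n = 3 (emission).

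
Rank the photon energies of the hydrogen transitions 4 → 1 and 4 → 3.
4 → 1

Calculate the energy for each transition:

Transition 4 → 1:
ΔE₁ = |E_1 - E_4| = |-13.6057/1² - (-13.6057/4²)|
ΔE₁ = |-13.6057000000 - (-0.8503562500)| = 12.7553438 eV

Transition 4 → 3:
ΔE₂ = |E_3 - E_4| = |-13.6057/3² - (-13.6057/4²)|
ΔE₂ = |-1.5117444444 - (-0.8503562500)| = 0.6613882 eV

Since 12.7553438 eV > 0.6613882 eV, the transition 4 → 1 emits the more energetic photon.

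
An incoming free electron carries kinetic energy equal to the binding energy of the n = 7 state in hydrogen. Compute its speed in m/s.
3.12528e+05 m/s (or 0.104248% of c)

The binding energy at n = 7 for hydrogen is:
E_7 = -13.6057/7² = -0.277667347 eV
|E_7| = 0.277667347 eV

Convert to Joules:
KE = 0.277667347 eV × (1.602177 × 10⁻¹⁹ J/eV) = 4.4487224e-20 J

Using KE = ½mv²:
v = √(2·KE/m_e)
v = √(2 × 4.4487224e-20 J / 9.10938 × 10⁻³¹ kg)
v = 3.12528e+05 m/s

This is approximately 0.104248% the speed of light.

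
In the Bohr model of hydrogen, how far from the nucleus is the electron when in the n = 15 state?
11.906487 nm (or 119.064872 Å)

The Bohr radius formula is:
r_n = n² a₀ / Z

where a₀ = 0.052917721 nm is the Bohr radius.

For H (Z = 1) at n = 15:
r_15 = 15² × 0.052917721 nm / 1
r_15 = 225 × 0.052917721 nm / 1
r_15 = 11.9064872 nm / 1
r_15 = 11.906487 nm

The electron orbits at approximately 11.906487 nm from the nucleus.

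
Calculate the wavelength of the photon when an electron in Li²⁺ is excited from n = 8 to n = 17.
832.33 nm

First, find the transition energy using E_n = -13.6057 Z² / n² eV:
E_8 = -13.6057 × 3² / 8² = -1.913302 eV
E_17 = -13.6057 × 3² / 17² = -0.423707 eV

Photon energy: |ΔE| = |E_17 - E_8| = 1.489595 eV

Convert to wavelength using E = hc/λ with hc = 1239.84 eV·nm:
λ = hc/E = 1239.84 eV·nm / 1.489595 eV
λ = 832.33 nm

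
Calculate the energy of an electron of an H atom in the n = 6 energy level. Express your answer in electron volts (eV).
-0.37794 eV

The energy levels of a hydrogen-like atom are given by:
E_n = -13.6057 eV / n²

For n = 6:
E_6 = -13.6057 eV / 6²
E_6 = -13.6057 eV / 36
E_6 = -0.37794 eV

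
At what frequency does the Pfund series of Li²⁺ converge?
1.1843e+15 Hz

The series limit corresponds to the transition from n = ∞ to n = 5.
This is the highest energy (shortest wavelength) transition in the Pfund series.

E_∞ = 0 eV
E_5 = -13.6057 × 3² / 5² = -4.89805200 eV

Energy at series limit:
ΔE = E_∞ - E_5 = 0 - (-4.89805200) = 4.89805200 eV
E = 4.89805200 eV × (1.602177 × 10⁻¹⁹ J/eV) = 7.847546e-19 J
f = E/h = 7.847546e-19 J / (6.62607 × 10⁻³⁴ J·s) = 1.1843e+15 Hz

This energy equals the ionization energy from the n = 5 state of Li²⁺.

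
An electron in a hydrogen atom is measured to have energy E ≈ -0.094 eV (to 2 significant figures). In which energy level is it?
n = 12

The exact energy levels follow E_n = -13.6057 eV / n².

The measured value (-0.094 eV) is reported to only 2 significant figures, so we must test candidate n values and see which one matches to that precision.

Candidate energies:
  n = 10:  E = -13.6057/10² = -0.13606 eV
  n = 11:  E = -13.6057/11² = -0.11244 eV
  n = 12:  E = -13.6057/12² = -0.09448 eV  ← matches
  n = 13:  E = -13.6057/13² = -0.08051 eV
  n = 14:  E = -13.6057/14² = -0.06942 eV

Checking against the measurement of -0.094 eV (2 sig figs), only n = 12 agrees:
E_12 = -0.09448 eV, which rounds to -0.094 eV ✓

Therefore n = 12.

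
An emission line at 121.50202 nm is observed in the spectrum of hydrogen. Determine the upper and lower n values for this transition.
n = 2 → n = 1

First, find the photon energy from the wavelength (hc = 1239.84 eV·nm):
E = hc/λ = 1239.84 eV·nm / 121.50202 nm = 10.204275 eV

The energy levels of hydrogen satisfy E_n = -13.6057 / n² eV, so an emission n_i → n_f releases
ΔE = 13.6057 × (1/n_f² − 1/n_i²) eV.

Setting ΔE equal to the photon energy:
1/n_f² − 1/n_i² = 10.204275 / 13.6057 = 0.75000000

Since 1/n_i² must be positive, we need 1/n_f² > 0.75000000, i.e. n_f ≤ 1. For each allowed n_f, solve n_i = (1/n_f² − 0.75000000)^(−1/2) and check whether it is a whole number:
  n_f = 1: 1/n_i² = 1.00000000 − 0.75000000 = 0.25000000 → n_i = 2.000  → integer, n_i = 2 ✓

Only n_f = 1 gives an integer upper level, n_i = 2.

The transition is from n = 2 to n = 1 (emission).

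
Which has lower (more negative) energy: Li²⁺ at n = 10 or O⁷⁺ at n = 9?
O⁷⁺ at n = 9 (E = -10.750 eV)

Using E_n = -13.6057 Z² / n² eV:

Li²⁺ (Z = 3) at n = 10:
E = -13.6057 × 3² / 10² = -13.6057 × 9 / 100 = -1.224513 eV

O⁷⁺ (Z = 8) at n = 9:
E = -13.6057 × 8² / 9² = -13.6057 × 64 / 81 = -10.750183 eV

Since -10.750183 eV < -1.224513 eV,
O⁷⁺ at n = 9 is more tightly bound (requires more energy to ionize).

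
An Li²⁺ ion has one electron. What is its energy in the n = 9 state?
-1.51 eV

For hydrogen-like ions, the energy levels scale with Z²:
E_n = -13.6057 Z² / n² eV

For Li²⁺ (Z = 3) at n = 9:
E_9 = -13.6057 × 3² / 9²
E_9 = -13.6057 × 9 / 81
E_9 = -122.4513 / 81
E_9 = -1.51 eV

The energy is 9 times more negative than hydrogen at the same n due to the stronger nuclear charge.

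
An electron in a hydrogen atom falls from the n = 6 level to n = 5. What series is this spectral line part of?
Pfund series

The spectral series in hydrogen are named based on the final (lower) energy level:
- Lyman series: n_final = 1 (ultraviolet)
- Balmer series: n_final = 2 (visible/near-UV)
- Paschen series: n_final = 3 (infrared)
- Brackett series: n_final = 4 (infrared)
- Pfund series: n_final = 5 (far infrared)

Since this transition ends at n = 5, it belongs to the Pfund series.

For reference, this 6 → 5 line has photon energy
ΔE = 13.6057 eV × (1/5² - 1/6²) = 0.166291889 eV,
corresponding to wavelength λ = hc/ΔE = 1239.84 eV·nm / 0.166291889 eV = 7455.806 nm in the far infrared region.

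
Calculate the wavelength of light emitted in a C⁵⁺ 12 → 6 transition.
121.5020 nm

First, find the transition energy using E_n = -13.6057 Z² / n² eV:
E_12 = -13.6057 × 6² / 12² = -3.4014250 eV
E_6 = -13.6057 × 6² / 6² = -13.6057000 eV

Photon energy: |ΔE| = |E_6 - E_12| = 10.2042750 eV

Convert to wavelength using E = hc/λ with hc = 1239.84 eV·nm:
λ = hc/E = 1239.84 eV·nm / 10.2042750 eV
λ = 121.5020 nm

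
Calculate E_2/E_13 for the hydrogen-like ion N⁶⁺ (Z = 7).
42.2500

Using E_n = -13.6057 Z² / n² eV with Z = 7:

E_2 = -13.6057 × 7² / 2² = -666.6793 / 4 = -166.6698250000 eV
E_13 = -13.6057 × 7² / 13² = -666.6793 / 169 = -3.9448479290 eV

The ratio is:
E_2/E_13 = (-166.6698250000) / (-3.9448479290)
E_2/E_13 = (-666.6793/4) / (-666.6793/169)
E_2/E_13 = 169/4
E_2/E_13 = 42.2500
(Note: the Z² factors cancel in the ratio.)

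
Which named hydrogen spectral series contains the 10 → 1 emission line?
Lyman series

The spectral series in hydrogen are named based on the final (lower) energy level:
- Lyman series: n_final = 1 (ultraviolet)
- Balmer series: n_final = 2 (visible/near-UV)
- Paschen series: n_final = 3 (infrared)
- Brackett series: n_final = 4 (infrared)
- Pfund series: n_final = 5 (far infrared)

Since this transition ends at n = 1, it belongs to the Lyman series.

For reference, this 10 → 1 line has photon energy
ΔE = 13.6057 eV × (1/1² - 1/10²) = 13.469643 eV,
corresponding to wavelength λ = hc/ΔE = 1239.84 eV·nm / 13.469643 eV = 92.0470 nm in the ultraviolet region.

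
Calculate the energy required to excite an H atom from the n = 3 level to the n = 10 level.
1.3757 eV

The energy levels of a hydrogen-like atom are E_n = -13.6057 eV / n².

Energy at n = 3: E_3 = -13.6057 / 3² = -1.5117444 eV
Energy at n = 10: E_10 = -13.6057 / 10² = -0.1360570 eV

The excitation energy is the difference:
ΔE = E_10 - E_3
ΔE = -0.1360570 - (-1.5117444)
ΔE = 1.3757 eV

Since this is positive, energy must be absorbed (photon absorption).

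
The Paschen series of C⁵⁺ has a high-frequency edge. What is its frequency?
1.316e+16 Hz

The series limit corresponds to the transition from n = ∞ to n = 3.
This is the highest energy (shortest wavelength) transition in the Paschen series.

E_∞ = 0 eV
E_3 = -13.6057 × 6² / 3² = -54.42280000 eV

Energy at series limit:
ΔE = E_∞ - E_3 = 0 - (-54.42280000) = 54.42280000 eV
E = 54.42280000 eV × (1.602177 × 10⁻¹⁹ J/eV) = 8.71950e-18 J
f = E/h = 8.71950e-18 J / (6.62607 × 10⁻³⁴ J·s) = 1.316e+16 Hz

This energy equals the ionization energy from the n = 3 state of C⁵⁺.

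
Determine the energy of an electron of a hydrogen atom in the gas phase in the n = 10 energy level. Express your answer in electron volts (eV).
-0.1361 eV

The energy levels of a hydrogen-like atom are given by:
E_n = -13.6057 eV / n²

For n = 10:
E_10 = -13.6057 eV / 10²
E_10 = -13.6057 eV / 100
E_10 = -0.1361 eV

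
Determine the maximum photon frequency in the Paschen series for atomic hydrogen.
3.66e+14 Hz

The series limit corresponds to the transition from n = ∞ to n = 3.
This is the highest energy (shortest wavelength) transition in the Paschen series.

E_∞ = 0 eV
E_3 = -13.6057 / 3² = -1.511744 eV

Energy at series limit:
ΔE = E_∞ - E_3 = 0 - (-1.511744) = 1.511744 eV
E = 1.511744 eV × (1.602177 × 10⁻¹⁹ J/eV) = 2.4221e-19 J
f = E/h = 2.4221e-19 J / (6.62607 × 10⁻³⁴ J·s) = 3.66e+14 Hz

This energy equals the ionization energy from the n = 3 state of hydrogen.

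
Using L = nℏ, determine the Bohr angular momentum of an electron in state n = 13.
1.3709e-33 J·s (or 13ℏ)

In the Bohr model, angular momentum is quantized:
L = nℏ

where ℏ = h/(2π) = 1.054572e-34 J·s

For n = 13:
L = 13 × 1.054572e-34 J·s
L = 1.3709e-33 J·s

This can also be written as L = 13ℏ.
The angular momentum is an integer multiple of the reduced Planck constant.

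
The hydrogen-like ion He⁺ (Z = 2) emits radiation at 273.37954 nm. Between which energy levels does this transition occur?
n = 6 → n = 3

First, find the photon energy from the wavelength (hc = 1239.84 eV·nm):
E = hc/λ = 1239.84 eV·nm / 273.37954 nm = 4.5352333 eV

The energy levels of He⁺ satisfy E_n = -13.6057 × 2² / n² eV, so an emission n_i → n_f releases
ΔE = 13.6057 × 2² × (1/n_f² − 1/n_i²) eV.

Setting ΔE equal to the photon energy:
1/n_f² − 1/n_i² = 4.5352333 / (13.6057 × 2²) = 0.083333333

Since 1/n_i² must be positive, we need 1/n_f² > 0.083333333, i.e. n_f ≤ 3. For each allowed n_f, solve n_i = (1/n_f² − 0.083333333)^(−1/2) and check whether it is a whole number:
  n_f = 1: 1/n_i² = 1.000000000 − 0.083333333 = 0.916666667 → n_i = 1.044  (not an integer) ✗
  n_f = 2: 1/n_i² = 0.250000000 − 0.083333333 = 0.166666667 → n_i = 2.449  (not an integer) ✗
  n_f = 3: 1/n_i² = 0.111111111 − 0.083333333 = 0.027777778 → n_i = 6.000  → integer, n_i = 6 ✓

Only n_f = 3 gives an integer upper level, n_i = 6.

The transition is from n = 6 to n = 3 (emission).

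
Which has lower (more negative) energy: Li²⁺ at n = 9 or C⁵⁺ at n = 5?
C⁵⁺ at n = 5 (E = -19.592208 eV)

Using E_n = -13.6057 Z² / n² eV:

Li²⁺ (Z = 3) at n = 9:
E = -13.6057 × 3² / 9² = -13.6057 × 9 / 81 = -1.511744444 eV

C⁵⁺ (Z = 6) at n = 5:
E = -13.6057 × 6² / 5² = -13.6057 × 36 / 25 = -19.592208000 eV

Since -19.592208000 eV < -1.511744444 eV,
C⁵⁺ at n = 5 is more tightly bound (requires more energy to ionize).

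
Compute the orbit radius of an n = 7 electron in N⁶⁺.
0.37042 nm (or 3.70424 Å)

The Bohr radius formula is:
r_n = n² a₀ / Z

where a₀ = 0.05291772 nm is the Bohr radius.

For N⁶⁺ (Z = 7) at n = 7:
r_7 = 7² × 0.05291772 nm / 7
r_7 = 49 × 0.05291772 nm / 7
r_7 = 2.592968 nm / 7
r_7 = 0.37042 nm

The electron orbits at approximately 0.37042 nm from the nucleus.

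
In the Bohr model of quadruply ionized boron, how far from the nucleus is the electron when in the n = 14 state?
2.0744 nm (or 20.7437 Å)

The Bohr radius formula is:
r_n = n² a₀ / Z

where a₀ = 0.0529177 nm is the Bohr radius.

For B⁴⁺ (Z = 5) at n = 14:
r_14 = 14² × 0.0529177 nm / 5
r_14 = 196 × 0.0529177 nm / 5
r_14 = 10.37187 nm / 5
r_14 = 2.0744 nm

The electron orbits at approximately 2.0744 nm from the nucleus.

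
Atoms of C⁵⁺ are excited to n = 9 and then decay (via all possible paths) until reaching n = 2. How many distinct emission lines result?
28

The electron can occupy levels n = 2, 3, ..., 9 during de-excitation — that is m = 9 - 2 + 1 = 8 distinct levels.

The number of distinct spectral lines equals the number of ways to choose 2 of these m levels (each pair gives one possible emission transition):

Number of lines = m(m-1)/2 = 8×7/2 = 28

These correspond to all possible transitions between the 8 levels:
9 → 8, 9 → 7, 9 → 6, 9 → 5, 9 → 4, 9 → 3, 9 → 2, 8 → 7...

Each transition produces a photon with a unique energy (and thus wavelength). This count does not depend on Z.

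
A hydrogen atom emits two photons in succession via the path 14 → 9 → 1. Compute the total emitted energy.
13.536283 eV

The energy levels of hydrogen are E_n = -13.6057 / n² eV.

First transition (14 → 9):
ΔE₁ = |E_9 - E_14|
ΔE₁ = |-0.167971604938 - (-0.069416836735)| = 0.098554768 eV

Second transition (9 → 1):
ΔE₂ = |E_1 - E_9|
ΔE₂ = |-13.605700000000 - (-0.167971604938)| = 13.437728395 eV

Total energy released:
E_total = ΔE₁ + ΔE₂ = 0.098554768 + 13.437728395 = 13.536283 eV

Note: This equals the direct transition 14 → 1: 13.536283 eV ✓
Energy is conserved regardless of the path taken.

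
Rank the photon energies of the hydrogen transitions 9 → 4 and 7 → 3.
7 → 3

Calculate the energy for each transition:

Transition 9 → 4:
ΔE₁ = |E_4 - E_9| = |-13.6057/4² - (-13.6057/9²)|
ΔE₁ = |-0.8503562500 - (-0.1679716049)| = 0.6823846 eV

Transition 7 → 3:
ΔE₂ = |E_3 - E_7| = |-13.6057/3² - (-13.6057/7²)|
ΔE₂ = |-1.5117444444 - (-0.2776673469)| = 1.2340771 eV

Since 1.2340771 eV > 0.6823846 eV, the transition 7 → 3 emits the more energetic photon.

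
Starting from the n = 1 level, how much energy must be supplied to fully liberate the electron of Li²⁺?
122.4513 eV

The ionization energy is the energy needed to remove the electron completely (n → ∞).

For a hydrogen-like ion with Z = 3, E_n = -13.6057 Z² / n² eV.

At n = 1: E_1 = -13.6057 × 3² / 1² = -122.4513000 eV
At n = ∞: E_∞ = 0 eV

Ionization energy = E_∞ - E_1 = 0 - (-122.4513000) = 122.4513000 eV
Ionization energy ≈ 122.4513 eV

This is also called the binding energy of the electron in state n = 1.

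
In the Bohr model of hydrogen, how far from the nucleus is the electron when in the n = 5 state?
1.3229 nm (or 13.2294 Å)

The Bohr radius formula is:
r_n = n² a₀ / Z

where a₀ = 0.0529177 nm is the Bohr radius.

For H (Z = 1) at n = 5:
r_5 = 5² × 0.0529177 nm / 1
r_5 = 25 × 0.0529177 nm / 1
r_5 = 1.32294 nm / 1
r_5 = 1.3229 nm

The electron orbits at approximately 1.3229 nm from the nucleus.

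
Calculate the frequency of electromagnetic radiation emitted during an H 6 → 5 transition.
4.02092e+13 Hz

First, find the transition energy:
E_6 = -13.6057 / 6² = -0.377936111 eV
E_5 = -13.6057 / 5² = -0.544228000 eV
|ΔE| = |E_5 - E_6| = 0.166291889 eV

Convert to Joules: E = 0.166291889 eV × (1.602177 × 10⁻¹⁹ J/eV) = 2.6642904e-20 J

Using E = hf:
f = E/h = 2.6642904e-20 J / (6.62607 × 10⁻³⁴ J·s)
f = 4.02092e+13 Hz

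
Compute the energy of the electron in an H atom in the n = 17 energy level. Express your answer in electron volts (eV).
-0.047 eV

The energy levels of a hydrogen-like atom are given by:
E_n = -13.6057 eV / n²

For n = 17:
E_17 = -13.6057 eV / 17²
E_17 = -13.6057 eV / 289
E_17 = -0.047 eV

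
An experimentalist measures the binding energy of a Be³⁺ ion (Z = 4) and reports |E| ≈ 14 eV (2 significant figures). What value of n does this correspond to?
n = 4

The exact energy levels follow E_n = -13.6057 Z² / n² eV with Z = 4.

The measured value (-14 eV) is reported to only 2 significant figures, so we must test candidate n values and see which one matches to that precision.

Candidate energies:
  n = 2:  E = -13.6057 × 4² / 2² = -54.42280 eV
  n = 3:  E = -13.6057 × 4² / 3² = -24.18791 eV
  n = 4:  E = -13.6057 × 4² / 4² = -13.60570 eV  ← matches
  n = 5:  E = -13.6057 × 4² / 5² = -8.70765 eV
  n = 6:  E = -13.6057 × 4² / 6² = -6.04698 eV

Checking against the measurement of -14 eV (2 sig figs), only n = 4 agrees:
E_4 = -13.60570 eV, which rounds to -14 eV ✓

Therefore n = 4.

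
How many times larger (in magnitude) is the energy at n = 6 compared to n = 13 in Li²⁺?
4.694

Using E_n = -13.6057 Z² / n² eV with Z = 3:

E_6 = -13.6057 × 3² / 6² = -122.4513 / 36 = -3.401425000 eV
E_13 = -13.6057 × 3² / 13² = -122.4513 / 169 = -0.724563905 eV

The ratio is:
E_6/E_13 = (-3.401425000) / (-0.724563905)
E_6/E_13 = (-122.4513/36) / (-122.4513/169)
E_6/E_13 = 169/36
E_6/E_13 = 4.694
(Note: the Z² factors cancel in the ratio.)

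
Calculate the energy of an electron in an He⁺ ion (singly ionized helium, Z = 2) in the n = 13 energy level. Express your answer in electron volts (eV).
-0.322 eV

The energy levels of a hydrogen-like atom are given by:
E_n = -13.6057 Z² / n² eV  (with Z = 2 for He⁺)

For n = 13:
E_13 = -13.6057 × 2² / 13²
E_13 = -13.6057 × 4 / 169
E_13 = -0.322 eV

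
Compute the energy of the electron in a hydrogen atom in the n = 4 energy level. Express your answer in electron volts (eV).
-0.85 eV

The energy levels of a hydrogen-like atom are given by:
E_n = -13.6057 eV / n²

For n = 4:
E_4 = -13.6057 eV / 4²
E_4 = -13.6057 eV / 16
E_4 = -0.85 eV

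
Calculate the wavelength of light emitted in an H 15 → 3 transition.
854.311 nm

First, find the transition energy using E_n = -13.6057 / n² eV:
E_15 = -13.6057 / 15² = -0.0604698 eV
E_3 = -13.6057 / 3² = -1.5117444 eV

Photon energy: |ΔE| = |E_3 - E_15| = 1.4512746 eV

Convert to wavelength using E = hc/λ with hc = 1239.84 eV·nm:
λ = hc/E = 1239.84 eV·nm / 1.4512746 eV
λ = 854.311 nm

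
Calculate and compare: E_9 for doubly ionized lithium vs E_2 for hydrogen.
H at n = 2 (E = -3.40 eV)

Using E_n = -13.6057 Z² / n² eV:

Li²⁺ (Z = 3) at n = 9:
E = -13.6057 × 3² / 9² = -13.6057 × 9 / 81 = -1.51174 eV

H (Z = 1) at n = 2:
E = -13.6057 × 1² / 2² = -13.6057 × 1 / 4 = -3.40143 eV

Since -3.40143 eV < -1.51174 eV,
H at n = 2 is more tightly bound (requires more energy to ionize).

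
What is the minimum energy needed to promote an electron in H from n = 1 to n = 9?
13.44 eV

The energy levels of a hydrogen-like atom are E_n = -13.6057 eV / n².

Energy at n = 1: E_1 = -13.6057 / 1² = -13.60570 eV
Energy at n = 9: E_9 = -13.6057 / 9² = -0.16797 eV

The excitation energy is the difference:
ΔE = E_9 - E_1
ΔE = -0.16797 - (-13.60570)
ΔE = 13.44 eV

Since this is positive, energy must be absorbed (photon absorption).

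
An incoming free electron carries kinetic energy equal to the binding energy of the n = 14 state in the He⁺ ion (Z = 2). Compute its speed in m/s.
3.125e+05 m/s (or 0.10425% of c)

The binding energy at n = 14 for He⁺ is:
E_14 = -13.6057 × 2²/14² = -0.2776673 eV
|E_14| = 0.2776673 eV

Convert to Joules:
KE = 0.2776673 eV × (1.602177 × 10⁻¹⁹ J/eV) = 4.44872e-20 J

Using KE = ½mv²:
v = √(2·KE/m_e)
v = √(2 × 4.44872e-20 J / 9.10938 × 10⁻³¹ kg)
v = 3.125e+05 m/s

This is approximately 0.10425% the speed of light.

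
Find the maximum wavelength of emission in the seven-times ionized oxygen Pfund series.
116.496963 nm

The longest wavelength corresponds to the smallest energy transition in the series.
The Pfund series has all transitions ending at n_f = 5.

For O⁷⁺ (Z = 8), the first line (α-line) is the jump from n = 6 to n = 5:
E_6 = -13.6057 × 8² / 6² = -24.187911111 eV
E_5 = -13.6057 × 8² / 5² = -34.830592000 eV
ΔE = E_6 - E_5 = 10.642680889 eV

λ = hc/E = 1239.84 eV·nm / 10.642680889 eV
λ = 116.496963 nm

This is the α-line of the Pfund series in O⁷⁺.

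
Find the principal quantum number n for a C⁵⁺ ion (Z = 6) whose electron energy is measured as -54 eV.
n = 3

The exact energy levels follow E_n = -13.6057 Z² / n² eV with Z = 6.

The measured value (-54 eV) is reported to only 2 significant figures, so we must test candidate n values and see which one matches to that precision.

Candidate energies:
  n = 1:  E = -13.6057 × 6² / 1² = -489.805200 eV
  n = 2:  E = -13.6057 × 6² / 2² = -122.451300 eV
  n = 3:  E = -13.6057 × 6² / 3² = -54.422800 eV  ← matches
  n = 4:  E = -13.6057 × 6² / 4² = -30.612825 eV
  n = 5:  E = -13.6057 × 6² / 5² = -19.592208 eV

Checking against the measurement of -54 eV (2 sig figs), only n = 3 agrees:
E_3 = -54.422800 eV, which rounds to -54 eV ✓

Therefore n = 3.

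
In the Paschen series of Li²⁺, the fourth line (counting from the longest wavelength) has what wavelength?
111.63 nm

The lines of a series are numbered from the longest wavelength (smallest ΔE) outward; the fourth line is the transition from n = n_f + 4 to n_f.
The Paschen series has all transitions ending at n_f = 3.

For Li²⁺ (Z = 3), the fourth line (δ-line) is the jump from n = 7 to n = 3:
E_7 = -13.6057 × 3² / 7² = -2.49901 eV
E_3 = -13.6057 × 3² / 3² = -13.60570 eV
ΔE = E_7 - E_3 = 11.10669 eV

λ = hc/E = 1239.84 eV·nm / 11.10669 eV
λ = 111.63 nm

This is the δ-line of the Paschen series in Li²⁺.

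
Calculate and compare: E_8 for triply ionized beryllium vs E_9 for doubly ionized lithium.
Be³⁺ at n = 8 (E = -3.4014 eV)

Using E_n = -13.6057 Z² / n² eV:

Be³⁺ (Z = 4) at n = 8:
E = -13.6057 × 4² / 8² = -13.6057 × 16 / 64 = -3.4014250 eV

Li²⁺ (Z = 3) at n = 9:
E = -13.6057 × 3² / 9² = -13.6057 × 9 / 81 = -1.5117444 eV

Since -3.4014250 eV < -1.5117444 eV,
Be³⁺ at n = 8 is more tightly bound (requires more energy to ionize).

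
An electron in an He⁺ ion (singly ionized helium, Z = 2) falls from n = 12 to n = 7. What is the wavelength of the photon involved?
1692.075 nm

First, find the transition energy using E_n = -13.6057 Z² / n² eV:
E_12 = -13.6057 × 2² / 12² = -0.377936111 eV
E_7 = -13.6057 × 2² / 7² = -1.110669388 eV

Photon energy: |ΔE| = |E_7 - E_12| = 0.732733277 eV

Convert to wavelength using E = hc/λ with hc = 1239.84 eV·nm:
λ = hc/E = 1239.84 eV·nm / 0.732733277 eV
λ = 1692.075 nm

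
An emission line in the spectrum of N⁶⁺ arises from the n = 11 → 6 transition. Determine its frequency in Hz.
3.15e+15 Hz

First, find the transition energy:
E_11 = -13.6057 × 7² / 11² = -5.50975 eV
E_6 = -13.6057 × 7² / 6² = -18.51887 eV
|ΔE| = |E_6 - E_11| = 13.00912 eV

Convert to Joules: E = 13.00912 eV × (1.602177 × 10⁻¹⁹ J/eV) = 2.0843e-18 J

Using E = hf:
f = E/h = 2.0843e-18 J / (6.62607 × 10⁻³⁴ J·s)
f = 3.15e+15 Hz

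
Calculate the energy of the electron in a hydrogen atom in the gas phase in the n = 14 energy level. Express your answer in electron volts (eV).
-0.07 eV

The energy levels of a hydrogen-like atom are given by:
E_n = -13.6057 eV / n²

For n = 14:
E_14 = -13.6057 eV / 14²
E_14 = -13.6057 eV / 196
E_14 = -0.07 eV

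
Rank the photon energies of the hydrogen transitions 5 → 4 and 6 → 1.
6 → 1

Calculate the energy for each transition:

Transition 5 → 4:
ΔE₁ = |E_4 - E_5| = |-13.6057/4² - (-13.6057/5²)|
ΔE₁ = |-0.85035625 - (-0.54422800)| = 0.30613 eV

Transition 6 → 1:
ΔE₂ = |E_1 - E_6| = |-13.6057/1² - (-13.6057/6²)|
ΔE₂ = |-13.60570000 - (-0.37793611)| = 13.22776 eV

Since 13.22776 eV > 0.30613 eV, the transition 6 → 1 emits the more energetic photon.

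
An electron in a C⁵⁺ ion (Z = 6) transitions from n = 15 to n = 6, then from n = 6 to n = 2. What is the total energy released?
120.2744 eV

The energy levels of C⁵⁺ are E_n = -13.6057 × 6² / n² eV.

First transition (15 → 6):
ΔE₁ = |E_6 - E_15|
ΔE₁ = |-13.6057000000 - (-2.1769120000)| = 11.4287880 eV

Second transition (6 → 2):
ΔE₂ = |E_2 - E_6|
ΔE₂ = |-122.4513000000 - (-13.6057000000)| = 108.8456000 eV

Total energy released:
E_total = ΔE₁ + ΔE₂ = 11.4287880 + 108.8456000 = 120.2744 eV

Note: This equals the direct transition 15 → 2: 120.2744 eV ✓
Energy is conserved regardless of the path taken.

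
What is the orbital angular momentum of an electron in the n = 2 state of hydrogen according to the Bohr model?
2.109e-34 J·s (or 2ℏ)

In the Bohr model, angular momentum is quantized:
L = nℏ

where ℏ = h/(2π) = 1.05457e-34 J·s

For n = 2:
L = 2 × 1.05457e-34 J·s
L = 2.109e-34 J·s

This can also be written as L = 2ℏ.
The angular momentum is an integer multiple of the reduced Planck constant.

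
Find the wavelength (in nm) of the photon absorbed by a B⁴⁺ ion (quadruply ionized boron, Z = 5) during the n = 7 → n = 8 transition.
762.060654 nm

First, find the transition energy using E_n = -13.6057 Z² / n² eV:
E_7 = -13.6057 × 5² / 7² = -6.9416836735 eV
E_8 = -13.6057 × 5² / 8² = -5.3147265625 eV

Photon energy: |ΔE| = |E_8 - E_7| = 1.6269571110 eV

Convert to wavelength using E = hc/λ with hc = 1239.84 eV·nm:
λ = hc/E = 1239.84 eV·nm / 1.6269571110 eV
λ = 762.060654 nm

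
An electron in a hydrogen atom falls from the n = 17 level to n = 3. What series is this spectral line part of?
Paschen series

The spectral series in hydrogen are named based on the final (lower) energy level:
- Lyman series: n_final = 1 (ultraviolet)
- Balmer series: n_final = 2 (visible/near-UV)
- Paschen series: n_final = 3 (infrared)
- Brackett series: n_final = 4 (infrared)
- Pfund series: n_final = 5 (far infrared)

Since this transition ends at n = 3, it belongs to the Paschen series.

For reference, this 17 → 3 line has photon energy
ΔE = 13.6057 eV × (1/3² - 1/17²) = 1.4646658977 eV,
corresponding to wavelength λ = hc/ΔE = 1239.84 eV·nm / 1.4646658977 eV = 846.500217 nm in the infrared region.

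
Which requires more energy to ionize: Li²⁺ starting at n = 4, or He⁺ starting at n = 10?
Li²⁺ at n = 4 (E = -7.65 eV)

Using E_n = -13.6057 Z² / n² eV:

Li²⁺ (Z = 3) at n = 4:
E = -13.6057 × 3² / 4² = -13.6057 × 9 / 16 = -7.65321 eV

He⁺ (Z = 2) at n = 10:
E = -13.6057 × 2² / 10² = -13.6057 × 4 / 100 = -0.54423 eV

Since -7.65321 eV < -0.54423 eV,
Li²⁺ at n = 4 is more tightly bound (requires more energy to ionize).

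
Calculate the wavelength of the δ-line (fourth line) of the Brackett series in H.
1944.03228 nm

The lines of a series are numbered from the longest wavelength (smallest ΔE) outward; the fourth line is the transition from n = n_f + 4 to n_f.
The Brackett series has all transitions ending at n_f = 4.

For H, the fourth line (δ-line) is the jump from n = 8 to n = 4:
E_8 = -13.6057 / 8² = -0.21258906250 eV
E_4 = -13.6057 / 4² = -0.85035625000 eV
ΔE = E_8 - E_4 = 0.63776718750 eV

λ = hc/E = 1239.84 eV·nm / 0.63776718750 eV
λ = 1944.03228 nm

This is the δ-line of the Brackett series in H.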